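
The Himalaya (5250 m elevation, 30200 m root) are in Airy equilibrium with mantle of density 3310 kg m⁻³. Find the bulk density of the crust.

ρ_c h = (ρ_m − ρ_c) r → ρ_c (h + r) = ρ_m r → ρ_c = ρ_m r / (h + r).
ρ_c = 3310 × 30200 m / (5250 m + 30200 m) = 2820 kg m⁻³.

2820 kg m⁻³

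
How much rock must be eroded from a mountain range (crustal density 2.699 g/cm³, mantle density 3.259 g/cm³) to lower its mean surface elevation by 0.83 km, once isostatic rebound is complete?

Net drop Δ = e − u = e − e ρ_c/ρ_m = e (ρ_m − ρ_c)/ρ_m.
e = Δ ρ_m/(ρ_m − ρ_c) = 0.83 km × 3.259/0.56 = 4.83 km.

4.83 km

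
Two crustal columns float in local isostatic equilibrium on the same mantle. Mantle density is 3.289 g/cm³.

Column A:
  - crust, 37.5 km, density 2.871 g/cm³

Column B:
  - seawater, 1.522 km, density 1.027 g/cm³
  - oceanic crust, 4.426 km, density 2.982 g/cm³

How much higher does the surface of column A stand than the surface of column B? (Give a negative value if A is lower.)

For any compensation level in the mantle, the mantle terms cancel and isostasy reduces to e = (Σt_A − Σt_B) − (Σ(ρt)_A − Σ(ρt)_B) / ρ_m.
Σt_A = 37.5 km; Σt_B = 5.948 km; Σ(ρt)_A = 107.6625; Σ(ρt)_B = 14.761426 (in km·g/cm³).
e = (37.5 − 5.948) − (107.6625 − 14.761426) / 3.289 = 3.31 km.

3.31 km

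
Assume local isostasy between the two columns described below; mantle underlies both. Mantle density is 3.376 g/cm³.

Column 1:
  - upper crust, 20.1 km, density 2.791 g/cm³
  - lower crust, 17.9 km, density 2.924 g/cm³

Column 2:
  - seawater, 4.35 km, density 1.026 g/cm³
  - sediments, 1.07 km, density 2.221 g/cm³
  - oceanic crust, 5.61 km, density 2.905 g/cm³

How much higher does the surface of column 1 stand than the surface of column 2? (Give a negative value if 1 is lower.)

1.7 km

For any compensation level in the mantle, the mantle terms cancel and isostasy reduces to e = (Σt_1 − Σt_2) − (Σ(ρt)_1 − Σ(ρt)_2) / ρ_m.
Σt_1 = 38 km; Σt_2 = 11.03 km; Σ(ρt)_1 = 108.4387; Σ(ρt)_2 = 23.13662 (in km·g/cm³).
e = (38 − 11.03) − (108.4387 − 23.13662) / 3.376 = 1.7 km.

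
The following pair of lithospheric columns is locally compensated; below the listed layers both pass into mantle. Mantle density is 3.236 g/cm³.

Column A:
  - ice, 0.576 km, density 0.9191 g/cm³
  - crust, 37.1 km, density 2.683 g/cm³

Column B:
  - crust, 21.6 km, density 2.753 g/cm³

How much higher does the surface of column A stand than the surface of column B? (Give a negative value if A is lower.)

3.53 km

For any compensation level in the mantle, the mantle terms cancel and isostasy reduces to e = (Σt_A − Σt_B) − (Σ(ρt)_A − Σ(ρt)_B) / ρ_m.
Σt_A = 37.676 km; Σt_B = 21.6 km; Σ(ρt)_A = 100.068702; Σ(ρt)_B = 59.4648 (in km·g/cm³).
e = (37.676 − 21.6) − (100.068702 − 59.4648) / 3.236 = 3.53 km.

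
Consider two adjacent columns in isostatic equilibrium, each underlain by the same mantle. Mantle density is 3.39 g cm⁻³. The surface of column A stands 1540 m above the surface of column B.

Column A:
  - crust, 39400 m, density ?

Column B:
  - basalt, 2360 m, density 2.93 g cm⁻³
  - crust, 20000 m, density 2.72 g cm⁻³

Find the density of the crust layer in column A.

2.89 g cm⁻³

Take the compensation level at the base of the deeper column (depth z_c below the surface of column A) and equate Σ ρ_i t_i down to z_c; mantle fills any gap and the z_c terms cancel.
Column A: 39400×ρ + (z_c − 39400)×3.39
Column B: 1540×0 + 2360×2.93 + 20000×2.72 + (z_c − 1540 − 22360)×3.39
The z_c×3.39 term appears on both sides and cancels. Collect the known terms of each column as K = Σ(ρt)_known − 3.39 × (depth of known layers): K_A = 0 − 3.39×39400 = −133566; K_B = 61314.8 − 3.39×(1540 + 22360) = −19706.2.
Balance: K_A + 39400×ρ = K_B, so ρ = (K_B − K_A)/39400 = 113860/39400 = 2.89 g cm⁻³.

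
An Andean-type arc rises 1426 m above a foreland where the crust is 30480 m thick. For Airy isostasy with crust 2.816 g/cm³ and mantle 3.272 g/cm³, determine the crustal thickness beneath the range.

Root depth r = h ρ_c / (ρ_m − ρ_c) = 1426 m × 2.816 / 0.456 = 8806 m.
Total thickness = T + h + r = 30480 m + 1426 m + 8806 m = 40700 m.

40700 m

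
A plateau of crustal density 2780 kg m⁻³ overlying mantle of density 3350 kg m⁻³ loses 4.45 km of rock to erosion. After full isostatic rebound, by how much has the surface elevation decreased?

0.757 km

Rebound u = e ρ_c/ρ_m = 4.45 km × 2780/3350 = 3.693 km.
Net surface drop = e − u = 4.45 km − 3.693 km = e (ρ_m − ρ_c)/ρ_m = 0.757 km.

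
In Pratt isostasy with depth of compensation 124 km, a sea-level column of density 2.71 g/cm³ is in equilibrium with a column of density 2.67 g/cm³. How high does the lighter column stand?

ρ_ref D = ρ (D + h) → h = D (ρ_ref − ρ)/ρ.
h = 124 km × (2.71 − 2.67)/2.67 = 1.86 km.

1.86 km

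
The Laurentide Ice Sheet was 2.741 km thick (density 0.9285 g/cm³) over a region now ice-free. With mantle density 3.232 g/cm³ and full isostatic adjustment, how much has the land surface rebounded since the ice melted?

0.787 km

Removing the load lets mantle flow back in; uplift u satisfies ρ_ice t = ρ_m u.
u = t ρ_ice/ρ_m = 2.741 km × 0.9285/3.232 = 0.787 km.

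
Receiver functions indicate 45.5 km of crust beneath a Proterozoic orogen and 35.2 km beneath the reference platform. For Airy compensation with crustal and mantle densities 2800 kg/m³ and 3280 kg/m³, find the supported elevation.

Excess crust Δ = 45.5 km − 35.2 km = 10.3 km, split between elevation h and root r with h + r = Δ.
Airy balance ρ_c h = (ρ_m − ρ_c) r gives r = h ρ_c/(ρ_m − ρ_c), so h (1 + ρ_c/(ρ_m − ρ_c)) = Δ, i.e. h = Δ (ρ_m − ρ_c)/ρ_m.
h = 10.3 km × 480/3280 = 1.51 km.

1.51 km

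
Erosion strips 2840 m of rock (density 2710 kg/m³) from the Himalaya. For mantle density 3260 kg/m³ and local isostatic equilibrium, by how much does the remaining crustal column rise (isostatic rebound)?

2360 m

Unloading: uplift u = e ρ_c/ρ_m = 2840 m × 2710/3260 = 2360 m.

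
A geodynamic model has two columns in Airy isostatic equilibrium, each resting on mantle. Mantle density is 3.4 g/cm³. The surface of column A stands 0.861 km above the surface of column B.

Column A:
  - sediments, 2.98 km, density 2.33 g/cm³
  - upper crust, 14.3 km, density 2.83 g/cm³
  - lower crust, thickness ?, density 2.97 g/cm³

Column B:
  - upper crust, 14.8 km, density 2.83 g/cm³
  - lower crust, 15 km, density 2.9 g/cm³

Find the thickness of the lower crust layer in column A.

Take the compensation level at the base of the deeper column (depth z_c below the surface of column A) and equate Σ ρ_i t_i down to z_c; mantle fills any gap and the z_c terms cancel.
Column A: 2.98×2.33 + 14.3×2.83 + x×2.97 + (z_c − 17.28 − x)×3.4
Column B: 0.861×0 + 14.8×2.83 + 15×2.9 + (z_c − 0.861 − 29.8)×3.4
The z_c×3.4 term appears on both sides and cancels. Collect the known terms of each column as K = Σ(ρt)_known − 3.4 × (depth of known layers): K_A = 47.4124 − 3.4×17.28 = −11.3396; K_B = 85.384 − 3.4×(0.861 + 29.8) = −18.8634.
Balance: K_A − x×(3.4 − 2.97) = K_B, so x = (K_A − K_B)/(3.4 − 2.97) = 7.5238/0.43 = 17.5 km.

17.5 km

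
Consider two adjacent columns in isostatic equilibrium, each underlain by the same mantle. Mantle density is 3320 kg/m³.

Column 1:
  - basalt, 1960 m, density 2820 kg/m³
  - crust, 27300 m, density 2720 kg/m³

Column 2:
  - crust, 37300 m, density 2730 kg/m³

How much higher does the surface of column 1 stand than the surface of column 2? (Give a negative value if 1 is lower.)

−1400 m

For any compensation level in the mantle, the mantle terms cancel and isostasy reduces to e = (Σt_1 − Σt_2) − (Σ(ρt)_1 − Σ(ρt)_2) / ρ_m.
Σt_1 = 29260 m; Σt_2 = 37300 m; Σ(ρt)_1 = 79783200; Σ(ρt)_2 = 101829000 (in m·kg/m³).
e = (29260 − 37300) − (79783200 − 101829000) / 3320 = −1400 m.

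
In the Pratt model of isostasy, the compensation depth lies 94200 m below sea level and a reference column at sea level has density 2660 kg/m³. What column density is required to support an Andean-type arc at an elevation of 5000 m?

2530 kg/m³

Pratt balance: ρ_ref D = ρ (D + h).
ρ = ρ_ref D/(D + h) = 2660 × 94200 m/(94200 m + 5000 m) = 2530 kg/m³.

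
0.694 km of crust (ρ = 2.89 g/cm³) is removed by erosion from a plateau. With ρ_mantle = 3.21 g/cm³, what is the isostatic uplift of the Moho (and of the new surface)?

Unloading: uplift u = e ρ_c/ρ_m = 0.694 km × 2.89/3.21 = 0.625 km.

0.625 km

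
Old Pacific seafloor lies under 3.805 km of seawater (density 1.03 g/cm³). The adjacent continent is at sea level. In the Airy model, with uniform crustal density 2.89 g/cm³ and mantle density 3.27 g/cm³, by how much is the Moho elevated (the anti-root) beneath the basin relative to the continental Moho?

18.6 km

By Archimedes' principle applied to the lithosphere: replacing crust with seawater at the top is compensated by replacing crust with mantle at the base: d (ρ_c − ρ_w) = a (ρ_m − ρ_c).
a = d (ρ_c − ρ_w)/(ρ_m − ρ_c) = 3.805 km × 1.86/0.38 = 18.6 km.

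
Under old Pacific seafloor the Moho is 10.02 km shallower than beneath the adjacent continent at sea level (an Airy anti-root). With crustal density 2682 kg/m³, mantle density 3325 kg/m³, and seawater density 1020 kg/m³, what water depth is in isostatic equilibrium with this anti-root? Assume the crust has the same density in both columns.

3.88 km

Replacing a thickness d of crust by seawater at the top must be balanced by replacing crust with mantle at the base: d (ρ_c − ρ_w) = a (ρ_m − ρ_c).
d = a (ρ_m − ρ_c)/(ρ_c − ρ_w) = 10.02 km × 643/1662 = 3.88 km.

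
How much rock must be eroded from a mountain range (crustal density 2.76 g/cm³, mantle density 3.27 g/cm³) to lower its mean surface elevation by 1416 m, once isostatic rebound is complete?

9080 m

Net drop Δ = e − u = e − e ρ_c/ρ_m = e (ρ_m − ρ_c)/ρ_m.
e = Δ ρ_m/(ρ_m − ρ_c) = 1416 m × 3.27/0.51 = 9080 m.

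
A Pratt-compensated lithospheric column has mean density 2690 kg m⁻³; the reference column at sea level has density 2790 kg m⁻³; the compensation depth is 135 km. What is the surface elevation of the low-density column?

ρ_ref D = ρ (D + h) → h = D (ρ_ref − ρ)/ρ.
h = 135 km × (2790 − 2690)/2690 = 5.02 km.

5.02 km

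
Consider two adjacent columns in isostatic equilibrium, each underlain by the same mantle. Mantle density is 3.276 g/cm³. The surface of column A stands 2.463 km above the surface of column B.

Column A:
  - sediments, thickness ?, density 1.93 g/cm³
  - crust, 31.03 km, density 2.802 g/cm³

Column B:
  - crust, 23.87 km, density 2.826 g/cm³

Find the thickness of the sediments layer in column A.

Take the compensation level at the base of the deeper column (depth z_c below the surface of column A) and equate Σ ρ_i t_i down to z_c; mantle fills any gap and the z_c terms cancel.
Column A: x×1.93 + 31.03×2.802 + (z_c − 31.03 − x)×3.276
Column B: 2.463×0 + 23.87×2.826 + (z_c − 2.463 − 23.87)×3.276
The z_c×3.276 term appears on both sides and cancels. Collect the known terms of each column as K = Σ(ρt)_known − 3.276 × (depth of known layers): K_A = 86.94606 − 3.276×31.03 = −14.70822; K_B = 67.45662 − 3.276×(2.463 + 23.87) = −18.810288.
Balance: K_A − x×(3.276 − 1.93) = K_B, so x = (K_A − K_B)/(3.276 − 1.93) = 4.10207/1.346 = 3.05 km.

3.05 km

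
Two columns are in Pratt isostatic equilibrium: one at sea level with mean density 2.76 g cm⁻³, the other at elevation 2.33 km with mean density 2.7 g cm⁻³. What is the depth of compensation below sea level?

ρ_ref D = ρ (D + h) → D (ρ_ref − ρ) = ρ h.
D = ρ h/(ρ_ref − ρ) = 2.7 × 2.33 km/(2.76 − 2.7) = 105 km.

105 km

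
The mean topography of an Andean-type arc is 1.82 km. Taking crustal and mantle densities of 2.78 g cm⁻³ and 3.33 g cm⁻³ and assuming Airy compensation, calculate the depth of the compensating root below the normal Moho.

9.2 km

By Archimedes' principle applied to the lithosphere: the weight of the topography is balanced by the buoyancy of the root, ρ_c h = (ρ_m − ρ_c) r.
r = h · ρ_c / (ρ_m − ρ_c) = 1.82 km × 2.78 / (3.33 − 2.78) = 9.2 km.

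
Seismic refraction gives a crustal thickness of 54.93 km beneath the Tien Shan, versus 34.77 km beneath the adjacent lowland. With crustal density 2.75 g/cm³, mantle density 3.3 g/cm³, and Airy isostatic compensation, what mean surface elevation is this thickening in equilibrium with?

Excess crust Δ = 54.93 km − 34.77 km = 20.16 km, split between elevation h and root r with h + r = Δ.
Airy balance ρ_c h = (ρ_m − ρ_c) r gives r = h ρ_c/(ρ_m − ρ_c), so h (1 + ρ_c/(ρ_m − ρ_c)) = Δ, i.e. h = Δ (ρ_m − ρ_c)/ρ_m.
h = 20.16 km × 0.55/3.3 = 3.36 km.

3.36 km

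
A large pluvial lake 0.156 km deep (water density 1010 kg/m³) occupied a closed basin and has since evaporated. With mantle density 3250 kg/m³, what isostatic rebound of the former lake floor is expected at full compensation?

0.0485 km

u = d ρ_w/ρ_m = 0.156 km × 1010/3250 = 0.0485 km.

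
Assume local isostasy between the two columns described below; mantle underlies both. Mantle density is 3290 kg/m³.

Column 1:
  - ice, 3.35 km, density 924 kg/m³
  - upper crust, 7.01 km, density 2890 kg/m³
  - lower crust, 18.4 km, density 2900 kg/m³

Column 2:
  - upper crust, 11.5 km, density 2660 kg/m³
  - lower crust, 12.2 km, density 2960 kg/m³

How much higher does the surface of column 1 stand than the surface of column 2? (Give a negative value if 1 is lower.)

For any compensation level in the mantle, the mantle terms cancel and isostasy reduces to e = (Σt_1 − Σt_2) − (Σ(ρt)_1 − Σ(ρt)_2) / ρ_m.
Σt_1 = 28.76 km; Σt_2 = 23.7 km; Σ(ρt)_1 = 76714.3; Σ(ρt)_2 = 66702 (in km·kg/m³).
e = (28.76 − 23.7) − (76714.3 − 66702) / 3290 = 2.02 km.

2.02 km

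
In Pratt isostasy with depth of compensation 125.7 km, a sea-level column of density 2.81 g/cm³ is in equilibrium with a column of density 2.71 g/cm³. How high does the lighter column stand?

4.64 km

ρ_ref D = ρ (D + h) → h = D (ρ_ref − ρ)/ρ.
h = 125.7 km × (2.81 − 2.71)/2.71 = 4.64 km.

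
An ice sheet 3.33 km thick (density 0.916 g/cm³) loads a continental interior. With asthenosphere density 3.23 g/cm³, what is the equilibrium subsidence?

0.944 km

For local isostatic compensation: the ice load ρ_ice t is balanced by mantle displaced below, ρ_m s.
s = t ρ_ice / ρ_m = 3.33 km × 0.916/3.23 = 0.944 km.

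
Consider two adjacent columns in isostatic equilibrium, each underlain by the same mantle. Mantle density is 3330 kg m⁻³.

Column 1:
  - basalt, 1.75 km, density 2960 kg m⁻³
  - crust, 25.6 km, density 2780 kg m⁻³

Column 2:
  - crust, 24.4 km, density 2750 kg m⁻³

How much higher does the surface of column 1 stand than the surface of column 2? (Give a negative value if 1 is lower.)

0.173 km

For any compensation level in the mantle, the mantle terms cancel and isostasy reduces to e = (Σt_1 − Σt_2) − (Σ(ρt)_1 − Σ(ρt)_2) / ρ_m.
Σt_1 = 27.35 km; Σt_2 = 24.4 km; Σ(ρt)_1 = 76348; Σ(ρt)_2 = 67100 (in km·kg m⁻³).
e = (27.35 − 24.4) − (76348 − 67100) / 3330 = 0.173 km.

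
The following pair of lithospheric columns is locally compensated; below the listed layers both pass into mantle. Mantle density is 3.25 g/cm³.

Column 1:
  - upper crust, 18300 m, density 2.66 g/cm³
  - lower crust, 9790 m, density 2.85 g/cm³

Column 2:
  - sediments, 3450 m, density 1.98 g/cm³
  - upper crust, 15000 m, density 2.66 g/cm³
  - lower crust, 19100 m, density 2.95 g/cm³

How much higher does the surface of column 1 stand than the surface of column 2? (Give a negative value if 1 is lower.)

−1310 m

For any compensation level in the mantle, the mantle terms cancel and isostasy reduces to e = (Σt_1 − Σt_2) − (Σ(ρt)_1 − Σ(ρt)_2) / ρ_m.
Σt_1 = 28090 m; Σt_2 = 37550 m; Σ(ρt)_1 = 76579.5; Σ(ρt)_2 = 103076 (in m·g/cm³).
e = (28090 − 37550) − (76579.5 − 103076) / 3.25 = −1310 m.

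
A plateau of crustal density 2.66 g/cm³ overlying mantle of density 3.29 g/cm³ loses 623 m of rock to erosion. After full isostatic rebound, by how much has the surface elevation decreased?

Rebound u = e ρ_c/ρ_m = 623 m × 2.66/3.29 = 503.7 m.
Net surface drop = e − u = 623 m − 503.7 m = e (ρ_m − ρ_c)/ρ_m = 119 m.

119 m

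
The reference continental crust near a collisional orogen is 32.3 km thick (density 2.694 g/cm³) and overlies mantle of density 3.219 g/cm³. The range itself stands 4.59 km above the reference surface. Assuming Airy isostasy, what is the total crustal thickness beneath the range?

60.4 km

Root depth r = h ρ_c / (ρ_m − ρ_c) = 4.59 km × 2.694 / 0.525 = 23.55 km.
Total thickness = T + h + r = 32.3 km + 4.59 km + 23.55 km = 60.4 km.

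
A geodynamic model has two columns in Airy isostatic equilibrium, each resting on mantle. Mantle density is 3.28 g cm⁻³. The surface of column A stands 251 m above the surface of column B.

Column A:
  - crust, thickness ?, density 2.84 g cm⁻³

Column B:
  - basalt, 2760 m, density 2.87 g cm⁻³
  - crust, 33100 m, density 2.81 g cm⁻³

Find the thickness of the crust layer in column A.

Take the compensation level at the base of the deeper column (depth z_c below the surface of column A) and equate Σ ρ_i t_i down to z_c; mantle fills any gap and the z_c terms cancel.
Column A: x×2.84 + (z_c − 0 − x)×3.28
Column B: 251×0 + 2760×2.87 + 33100×2.81 + (z_c − 251 − 35860)×3.28
The z_c×3.28 term appears on both sides and cancels. Collect the known terms of each column as K = Σ(ρt)_known − 3.28 × (depth of known layers): K_A = 0 − 3.28×0 = 0; K_B = 100932.2 − 3.28×(251 + 35860) = −17511.88.
Balance: K_A − x×(3.28 − 2.84) = K_B, so x = (K_A − K_B)/(3.28 − 2.84) = 17511.9/0.44 = 39800 m.

39800 m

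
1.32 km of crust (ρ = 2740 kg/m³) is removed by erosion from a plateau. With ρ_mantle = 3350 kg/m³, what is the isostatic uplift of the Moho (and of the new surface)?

Unloading: uplift u = e ρ_c/ρ_m = 1.32 km × 2740/3350 = 1.08 km.

1.08 km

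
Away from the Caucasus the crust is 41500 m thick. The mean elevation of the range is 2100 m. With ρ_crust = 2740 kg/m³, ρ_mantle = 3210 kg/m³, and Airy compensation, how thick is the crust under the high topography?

Root depth r = h ρ_c / (ρ_m − ρ_c) = 2100 m × 2740 / 470 = 12240 m.
Total thickness = T + h + r = 41500 m + 2100 m + 12240 m = 55800 m.

55800 m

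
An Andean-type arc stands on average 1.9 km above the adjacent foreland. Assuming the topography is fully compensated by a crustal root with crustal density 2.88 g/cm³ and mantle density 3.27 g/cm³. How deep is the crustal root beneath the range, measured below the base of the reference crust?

14 km

Isostatic balance requires: the weight of the topography is balanced by the buoyancy of the root, ρ_c h = (ρ_m − ρ_c) r.
r = h · ρ_c / (ρ_m − ρ_c) = 1.9 km × 2.88 / (3.27 − 2.88) = 14 km.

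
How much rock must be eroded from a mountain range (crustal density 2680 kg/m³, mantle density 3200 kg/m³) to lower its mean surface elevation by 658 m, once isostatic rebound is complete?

Net drop Δ = e − u = e − e ρ_c/ρ_m = e (ρ_m − ρ_c)/ρ_m.
e = Δ ρ_m/(ρ_m − ρ_c) = 658 m × 3200/520 = 4050 m.

4050 m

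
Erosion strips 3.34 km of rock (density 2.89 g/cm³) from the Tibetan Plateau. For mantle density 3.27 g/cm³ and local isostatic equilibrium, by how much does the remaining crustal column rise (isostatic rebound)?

2.95 km

Unloading: uplift u = e ρ_c/ρ_m = 3.34 km × 2.89/3.27 = 2.95 km.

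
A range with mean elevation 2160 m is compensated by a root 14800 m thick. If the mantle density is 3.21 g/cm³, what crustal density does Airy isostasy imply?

ρ_c h = (ρ_m − ρ_c) r → ρ_c (h + r) = ρ_m r → ρ_c = ρ_m r / (h + r).
ρ_c = 3.21 × 14800 m / (2160 m + 14800 m) = 2.8 g/cm³.

2.8 g/cm³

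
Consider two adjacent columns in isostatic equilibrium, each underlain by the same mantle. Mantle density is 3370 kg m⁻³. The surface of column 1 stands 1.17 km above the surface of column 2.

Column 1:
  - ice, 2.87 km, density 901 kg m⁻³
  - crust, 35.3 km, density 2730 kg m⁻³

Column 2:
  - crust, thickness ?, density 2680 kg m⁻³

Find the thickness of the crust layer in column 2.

Take the compensation level at the base of the deeper column (depth z_c below the surface of column 1) and equate Σ ρ_i t_i down to z_c; mantle fills any gap and the z_c terms cancel.
Column 1: 2.87×901 + 35.3×2730 + (z_c − 38.17)×3370
Column 2: 1.17×0 + x×2680 + (z_c − 1.17 − 0 − x)×3370
The z_c×3370 term appears on both sides and cancels. Collect the known terms of each column as K = Σ(ρt)_known − 3370 × (depth of known layers): K_1 = 98954.87 − 3370×38.17 = −29678.03; K_2 = 0 − 3370×(1.17 + 0) = −3942.9.
Balance: K_1 = K_2 − x×(3370 − 2680), so x = (K_2 − K_1)/(3370 − 2680) = 25735.1/690 = 37.3 km.

37.3 km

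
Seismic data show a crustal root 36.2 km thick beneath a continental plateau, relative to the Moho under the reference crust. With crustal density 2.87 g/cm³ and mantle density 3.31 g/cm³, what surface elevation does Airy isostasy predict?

5.55 km

Balancing pressure at the compensation depth: ρ_c h = (ρ_m − ρ_c) r.
h = r (ρ_m − ρ_c) / ρ_c = 36.2 km × (3.31 − 2.87) / 2.87 = 5.55 km.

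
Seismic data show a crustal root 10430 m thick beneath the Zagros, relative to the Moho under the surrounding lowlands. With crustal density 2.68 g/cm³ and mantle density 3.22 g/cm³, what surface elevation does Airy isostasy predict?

2100 m

By Archimedes' principle applied to the lithosphere: ρ_c h = (ρ_m − ρ_c) r.
h = r (ρ_m − ρ_c) / ρ_c = 10430 m × (3.22 − 2.68) / 2.68 = 2100 m.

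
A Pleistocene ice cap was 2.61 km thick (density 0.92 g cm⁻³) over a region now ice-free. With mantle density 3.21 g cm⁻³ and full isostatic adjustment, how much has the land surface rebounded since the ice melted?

Removing the load lets mantle flow back in; uplift u satisfies ρ_ice t = ρ_m u.
u = t ρ_ice/ρ_m = 2.61 km × 0.92/3.21 = 0.748 km.

0.748 km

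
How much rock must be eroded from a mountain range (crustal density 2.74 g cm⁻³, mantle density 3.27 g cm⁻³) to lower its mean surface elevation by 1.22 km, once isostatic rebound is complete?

7.53 km

Net drop Δ = e − u = e − e ρ_c/ρ_m = e (ρ_m − ρ_c)/ρ_m.
e = Δ ρ_m/(ρ_m − ρ_c) = 1.22 km × 3.27/0.53 = 7.53 km.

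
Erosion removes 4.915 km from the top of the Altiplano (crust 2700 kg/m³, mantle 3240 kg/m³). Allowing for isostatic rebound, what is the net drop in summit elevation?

0.819 km

Rebound u = e ρ_c/ρ_m = 4.915 km × 2700/3240 = 4.096 km.
Net surface drop = e − u = 4.915 km − 4.096 km = e (ρ_m − ρ_c)/ρ_m = 0.819 km.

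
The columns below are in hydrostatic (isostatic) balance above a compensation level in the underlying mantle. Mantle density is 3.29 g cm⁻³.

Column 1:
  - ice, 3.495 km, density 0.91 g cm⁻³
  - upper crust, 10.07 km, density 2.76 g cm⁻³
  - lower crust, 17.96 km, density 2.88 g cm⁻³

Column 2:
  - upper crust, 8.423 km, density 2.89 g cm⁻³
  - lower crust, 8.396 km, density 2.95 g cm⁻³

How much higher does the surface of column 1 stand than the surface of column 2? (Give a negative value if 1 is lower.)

For any compensation level in the mantle, the mantle terms cancel and isostasy reduces to e = (Σt_1 − Σt_2) − (Σ(ρt)_1 − Σ(ρt)_2) / ρ_m.
Σt_1 = 31.525 km; Σt_2 = 16.819 km; Σ(ρt)_1 = 82.69845; Σ(ρt)_2 = 49.11067 (in km·g cm⁻³).
e = (31.525 − 16.819) − (82.69845 − 49.11067) / 3.29 = 4.5 km.

4.5 km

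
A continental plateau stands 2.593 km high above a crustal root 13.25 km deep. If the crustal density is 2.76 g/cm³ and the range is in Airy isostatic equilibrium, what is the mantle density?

Airy balance: ρ_c h = (ρ_m − ρ_c) r → ρ_m = ρ_c (1 + h/r).
ρ_m = 2.76 × (1 + 2.593 km/13.25 km) = 3.3 g/cm³.

3.3 g/cm³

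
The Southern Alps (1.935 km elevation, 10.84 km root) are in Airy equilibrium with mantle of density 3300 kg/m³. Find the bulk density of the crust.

ρ_c h = (ρ_m − ρ_c) r → ρ_c (h + r) = ρ_m r → ρ_c = ρ_m r / (h + r).
ρ_c = 3300 × 10.84 km / (1.935 km + 10.84 km) = 2800 kg/m³.

2800 kg/m³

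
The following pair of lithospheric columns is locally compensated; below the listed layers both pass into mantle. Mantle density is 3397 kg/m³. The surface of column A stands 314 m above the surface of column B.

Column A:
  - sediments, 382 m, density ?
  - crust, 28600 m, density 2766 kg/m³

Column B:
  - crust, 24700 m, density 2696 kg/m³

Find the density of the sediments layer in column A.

2520 kg/m³

Take the compensation level at the base of the deeper column (depth z_c below the surface of column A) and equate Σ ρ_i t_i down to z_c; mantle fills any gap and the z_c terms cancel.
Column A: 382×ρ + 28600×2766 + (z_c − 28982)×3397
Column B: 314×0 + 24700×2696 + (z_c − 314 − 24700)×3397
The z_c×3397 term appears on both sides and cancels. Collect the known terms of each column as K = Σ(ρt)_known − 3397 × (depth of known layers): K_A = 79107600 − 3397×28982 = −19344254; K_B = 66591200 − 3397×(314 + 24700) = −18381358.
Balance: K_A + 382×ρ = K_B, so ρ = (K_B − K_A)/382 = 962896/382 = 2520 kg/m³.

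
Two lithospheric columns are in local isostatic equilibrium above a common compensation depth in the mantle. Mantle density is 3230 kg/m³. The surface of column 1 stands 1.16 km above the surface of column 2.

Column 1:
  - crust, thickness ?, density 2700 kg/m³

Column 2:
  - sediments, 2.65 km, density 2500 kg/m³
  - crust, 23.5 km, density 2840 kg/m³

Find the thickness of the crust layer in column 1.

Take the compensation level at the base of the deeper column (depth z_c below the surface of column 1) and equate Σ ρ_i t_i down to z_c; mantle fills any gap and the z_c terms cancel.
Column 1: x×2700 + (z_c − 0 − x)×3230
Column 2: 1.16×0 + 2.65×2500 + 23.5×2840 + (z_c − 1.16 − 26.15)×3230
The z_c×3230 term appears on both sides and cancels. Collect the known terms of each column as K = Σ(ρt)_known − 3230 × (depth of known layers): K_1 = 0 − 3230×0 = 0; K_2 = 73365 − 3230×(1.16 + 26.15) = −14846.3.
Balance: K_1 − x×(3230 − 2700) = K_2, so x = (K_1 − K_2)/(3230 − 2700) = 14846.3/530 = 28 km.

28 km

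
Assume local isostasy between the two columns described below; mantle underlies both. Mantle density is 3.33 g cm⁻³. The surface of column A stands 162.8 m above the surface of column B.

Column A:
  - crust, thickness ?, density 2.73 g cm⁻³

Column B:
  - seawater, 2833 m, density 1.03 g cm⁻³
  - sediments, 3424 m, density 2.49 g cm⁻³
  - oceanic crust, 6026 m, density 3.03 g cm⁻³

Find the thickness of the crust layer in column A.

Take the compensation level at the base of the deeper column (depth z_c below the surface of column A) and equate Σ ρ_i t_i down to z_c; mantle fills any gap and the z_c terms cancel.
Column A: x×2.73 + (z_c − 0 − x)×3.33
Column B: 162.8×0 + 2833×1.03 + 3424×2.49 + 6026×3.03 + (z_c − 162.8 − 12283)×3.33
The z_c×3.33 term appears on both sides and cancels. Collect the known terms of each column as K = Σ(ρt)_known − 3.33 × (depth of known layers): K_A = 0 − 3.33×0 = 0; K_B = 29702.53 − 3.33×(162.8 + 12283) = −11741.984.
Balance: K_A − x×(3.33 − 2.73) = K_B, so x = (K_A − K_B)/(3.33 − 2.73) = 11742/0.6 = 19600 m.

19600 m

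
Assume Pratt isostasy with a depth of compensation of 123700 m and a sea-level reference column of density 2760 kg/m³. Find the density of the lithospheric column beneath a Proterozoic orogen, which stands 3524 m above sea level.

Pratt balance: ρ_ref D = ρ (D + h).
ρ = ρ_ref D/(D + h) = 2760 × 123700 m/(123700 m + 3524 m) = 2680 kg/m³.

2680 kg/m³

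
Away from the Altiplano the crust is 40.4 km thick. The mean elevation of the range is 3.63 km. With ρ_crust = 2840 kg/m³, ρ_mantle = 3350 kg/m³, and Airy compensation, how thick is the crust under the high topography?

64.2 km

Root depth r = h ρ_c / (ρ_m − ρ_c) = 3.63 km × 2840 / 510 = 20.21 km.
Total thickness = T + h + r = 40.4 km + 3.63 km + 20.21 km = 64.2 km.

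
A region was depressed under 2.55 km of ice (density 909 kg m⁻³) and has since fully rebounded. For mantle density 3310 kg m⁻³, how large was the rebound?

Removing the load lets mantle flow back in; uplift u satisfies ρ_ice t = ρ_m u.
u = t ρ_ice/ρ_m = 2.55 km × 909/3310 = 0.7 km.

0.7 km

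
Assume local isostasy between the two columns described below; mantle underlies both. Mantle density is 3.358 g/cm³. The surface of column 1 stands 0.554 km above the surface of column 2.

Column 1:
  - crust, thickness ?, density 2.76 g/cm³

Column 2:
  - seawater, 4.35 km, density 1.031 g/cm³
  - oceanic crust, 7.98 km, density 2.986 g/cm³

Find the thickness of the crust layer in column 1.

25 km

Take the compensation level at the base of the deeper column (depth z_c below the surface of column 1) and equate Σ ρ_i t_i down to z_c; mantle fills any gap and the z_c terms cancel.
Column 1: x×2.76 + (z_c − 0 − x)×3.358
Column 2: 0.554×0 + 4.35×1.031 + 7.98×2.986 + (z_c − 0.554 − 12.33)×3.358
The z_c×3.358 term appears on both sides and cancels. Collect the known terms of each column as K = Σ(ρt)_known − 3.358 × (depth of known layers): K_1 = 0 − 3.358×0 = 0; K_2 = 28.31313 − 3.358×(0.554 + 12.33) = −14.951342.
Balance: K_1 − x×(3.358 − 2.76) = K_2, so x = (K_1 − K_2)/(3.358 − 2.76) = 14.9513/0.598 = 25 km.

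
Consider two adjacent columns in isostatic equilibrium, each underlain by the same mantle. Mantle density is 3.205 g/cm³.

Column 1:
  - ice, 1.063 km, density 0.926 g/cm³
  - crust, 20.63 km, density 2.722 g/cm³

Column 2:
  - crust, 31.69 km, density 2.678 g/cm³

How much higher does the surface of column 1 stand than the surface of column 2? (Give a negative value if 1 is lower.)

For any compensation level in the mantle, the mantle terms cancel and isostasy reduces to e = (Σt_1 − Σt_2) − (Σ(ρt)_1 − Σ(ρt)_2) / ρ_m.
Σt_1 = 21.693 km; Σt_2 = 31.69 km; Σ(ρt)_1 = 57.139198; Σ(ρt)_2 = 84.86582 (in km·g/cm³).
e = (21.693 − 31.69) − (57.139198 − 84.86582) / 3.205 = −1.35 km.

−1.35 km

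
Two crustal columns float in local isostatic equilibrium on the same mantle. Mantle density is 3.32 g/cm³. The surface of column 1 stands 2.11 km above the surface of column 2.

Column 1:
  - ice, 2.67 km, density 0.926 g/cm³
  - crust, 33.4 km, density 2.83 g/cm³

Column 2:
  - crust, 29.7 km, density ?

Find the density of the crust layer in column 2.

Take the compensation level at the base of the deeper column (depth z_c below the surface of column 1) and equate Σ ρ_i t_i down to z_c; mantle fills any gap and the z_c terms cancel.
Column 1: 2.67×0.926 + 33.4×2.83 + (z_c − 36.07)×3.32
Column 2: 2.11×0 + 29.7×ρ + (z_c − 2.11 − 29.7)×3.32
The z_c×3.32 term appears on both sides and cancels. Collect the known terms of each column as K = Σ(ρt)_known − 3.32 × (depth of known layers): K_1 = 96.99442 − 3.32×36.07 = −22.75798; K_2 = 0 − 3.32×(2.11 + 29.7) = −105.6092.
Balance: K_1 = K_2 + 29.7×ρ, so ρ = (K_1 − K_2)/29.7 = 82.8512/29.7 = 2.79 g/cm³.

2.79 g/cm³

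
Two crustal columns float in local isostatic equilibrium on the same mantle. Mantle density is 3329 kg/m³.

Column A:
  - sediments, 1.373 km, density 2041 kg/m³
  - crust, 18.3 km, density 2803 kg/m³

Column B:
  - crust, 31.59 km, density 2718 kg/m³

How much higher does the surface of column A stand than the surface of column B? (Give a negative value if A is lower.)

−2.38 km

For any compensation level in the mantle, the mantle terms cancel and isostasy reduces to e = (Σt_A − Σt_B) − (Σ(ρt)_A − Σ(ρt)_B) / ρ_m.
Σt_A = 19.673 km; Σt_B = 31.59 km; Σ(ρt)_A = 54097.193; Σ(ρt)_B = 85861.62 (in km·kg/m³).
e = (19.673 − 31.59) − (54097.193 − 85861.62) / 3329 = −2.38 km.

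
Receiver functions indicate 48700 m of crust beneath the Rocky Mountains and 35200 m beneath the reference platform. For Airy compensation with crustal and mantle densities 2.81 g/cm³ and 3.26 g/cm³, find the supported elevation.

Excess crust Δ = 48700 m − 35200 m = 13500 m, split between elevation h and root r with h + r = Δ.
Airy balance ρ_c h = (ρ_m − ρ_c) r gives r = h ρ_c/(ρ_m − ρ_c), so h (1 + ρ_c/(ρ_m − ρ_c)) = Δ, i.e. h = Δ (ρ_m − ρ_c)/ρ_m.
h = 13500 m × 0.45/3.26 = 1860 m.

1860 m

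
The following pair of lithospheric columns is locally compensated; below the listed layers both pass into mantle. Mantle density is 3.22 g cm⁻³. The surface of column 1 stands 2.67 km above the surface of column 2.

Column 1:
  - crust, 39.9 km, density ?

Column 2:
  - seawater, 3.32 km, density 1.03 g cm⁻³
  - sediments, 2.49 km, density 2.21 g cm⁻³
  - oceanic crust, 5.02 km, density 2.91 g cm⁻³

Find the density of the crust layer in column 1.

2.72 g cm⁻³

Take the compensation level at the base of the deeper column (depth z_c below the surface of column 1) and equate Σ ρ_i t_i down to z_c; mantle fills any gap and the z_c terms cancel.
Column 1: 39.9×ρ + (z_c − 39.9)×3.22
Column 2: 2.67×0 + 3.32×1.03 + 2.49×2.21 + 5.02×2.91 + (z_c − 2.67 − 10.83)×3.22
The z_c×3.22 term appears on both sides and cancels. Collect the known terms of each column as K = Σ(ρt)_known − 3.22 × (depth of known layers): K_1 = 0 − 3.22×39.9 = −128.478; K_2 = 23.5307 − 3.22×(2.67 + 10.83) = −19.9393.
Balance: K_1 + 39.9×ρ = K_2, so ρ = (K_2 − K_1)/39.9 = 108.539/39.9 = 2.72 g cm⁻³.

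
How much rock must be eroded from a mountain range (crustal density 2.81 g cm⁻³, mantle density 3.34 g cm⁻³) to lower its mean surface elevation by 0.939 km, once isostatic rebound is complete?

5.92 km

Net drop Δ = e − u = e − e ρ_c/ρ_m = e (ρ_m − ρ_c)/ρ_m.
e = Δ ρ_m/(ρ_m − ρ_c) = 0.939 km × 3.34/0.53 = 5.92 km.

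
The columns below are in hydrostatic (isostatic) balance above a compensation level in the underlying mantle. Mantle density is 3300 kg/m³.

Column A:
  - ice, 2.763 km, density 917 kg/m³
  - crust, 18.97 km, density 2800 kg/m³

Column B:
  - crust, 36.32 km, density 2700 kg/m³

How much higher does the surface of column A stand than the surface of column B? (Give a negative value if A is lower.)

−1.73 km

For any compensation level in the mantle, the mantle terms cancel and isostasy reduces to e = (Σt_A − Σt_B) − (Σ(ρt)_A − Σ(ρt)_B) / ρ_m.
Σt_A = 21.733 km; Σt_B = 36.32 km; Σ(ρt)_A = 55649.671; Σ(ρt)_B = 98064 (in km·kg/m³).
e = (21.733 − 36.32) − (55649.671 − 98064) / 3300 = −1.73 km.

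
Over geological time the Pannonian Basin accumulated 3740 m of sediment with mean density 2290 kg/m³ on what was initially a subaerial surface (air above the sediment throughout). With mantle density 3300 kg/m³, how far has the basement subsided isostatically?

2600 m

Subaerial load: s = t ρ_sed / ρ_m = 3740 m × 2290/3300 = 2600 m.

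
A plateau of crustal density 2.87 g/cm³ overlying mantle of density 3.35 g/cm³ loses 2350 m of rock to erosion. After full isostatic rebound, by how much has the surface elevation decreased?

Rebound u = e ρ_c/ρ_m = 2350 m × 2.87/3.35 = 2013 m.
Net surface drop = e − u = 2350 m − 2013 m = e (ρ_m − ρ_c)/ρ_m = 337 m.

337 m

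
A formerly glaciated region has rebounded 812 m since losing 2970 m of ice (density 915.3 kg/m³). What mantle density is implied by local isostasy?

3350 kg/m³

ρ_m = ρ_ice t / u = 915.3 × 2970 m/812 m = 3350 kg/m³.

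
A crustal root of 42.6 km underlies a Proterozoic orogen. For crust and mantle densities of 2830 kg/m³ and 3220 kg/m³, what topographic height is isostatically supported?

Equating mass per unit area of the two columns: ρ_c h = (ρ_m − ρ_c) r.
h = r (ρ_m − ρ_c) / ρ_c = 42.6 km × (3220 − 2830) / 2830 = 5.87 km.

5.87 km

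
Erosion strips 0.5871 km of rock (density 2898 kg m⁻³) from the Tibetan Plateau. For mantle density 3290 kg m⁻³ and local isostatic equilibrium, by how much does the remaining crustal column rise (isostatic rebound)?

0.517 km

Unloading: uplift u = e ρ_c/ρ_m = 0.5871 km × 2898/3290 = 0.517 km.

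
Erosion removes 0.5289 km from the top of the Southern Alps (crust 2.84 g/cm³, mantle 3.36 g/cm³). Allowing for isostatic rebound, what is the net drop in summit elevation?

Rebound u = e ρ_c/ρ_m = 0.5289 km × 2.84/3.36 = 0.447 km.
Net surface drop = e − u = 0.5289 km − 0.447 km = e (ρ_m − ρ_c)/ρ_m = 0.0819 km.

0.0819 km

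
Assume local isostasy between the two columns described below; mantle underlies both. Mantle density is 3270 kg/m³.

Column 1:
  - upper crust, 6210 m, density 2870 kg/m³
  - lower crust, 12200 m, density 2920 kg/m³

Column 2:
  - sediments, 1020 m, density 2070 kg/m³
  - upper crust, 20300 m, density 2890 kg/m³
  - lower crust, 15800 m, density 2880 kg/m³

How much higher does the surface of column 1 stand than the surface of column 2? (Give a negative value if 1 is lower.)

For any compensation level in the mantle, the mantle terms cancel and isostasy reduces to e = (Σt_1 − Σt_2) − (Σ(ρt)_1 − Σ(ρt)_2) / ρ_m.
Σt_1 = 18410 m; Σt_2 = 37120 m; Σ(ρt)_1 = 53446700; Σ(ρt)_2 = 106282400 (in m·kg/m³).
e = (18410 − 37120) − (53446700 − 106282400) / 3270 = −2550 m.

−2550 m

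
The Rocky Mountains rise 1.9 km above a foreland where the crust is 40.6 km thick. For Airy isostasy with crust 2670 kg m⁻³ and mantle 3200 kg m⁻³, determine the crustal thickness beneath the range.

Root depth r = h ρ_c / (ρ_m − ρ_c) = 1.9 km × 2670 / 530 = 9.572 km.
Total thickness = T + h + r = 40.6 km + 1.9 km + 9.572 km = 52.1 km.

52.1 km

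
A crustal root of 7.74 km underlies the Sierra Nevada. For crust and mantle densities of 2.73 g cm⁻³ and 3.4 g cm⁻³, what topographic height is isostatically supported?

Balancing pressure at the compensation depth: ρ_c h = (ρ_m − ρ_c) r.
h = r (ρ_m − ρ_c) / ρ_c = 7.74 km × (3.4 − 2.73) / 2.73 = 1.9 km.

1.9 km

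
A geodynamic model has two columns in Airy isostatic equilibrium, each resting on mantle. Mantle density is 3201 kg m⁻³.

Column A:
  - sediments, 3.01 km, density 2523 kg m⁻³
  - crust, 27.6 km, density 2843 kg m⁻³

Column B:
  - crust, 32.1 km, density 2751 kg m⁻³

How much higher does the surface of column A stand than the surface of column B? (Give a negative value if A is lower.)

For any compensation level in the mantle, the mantle terms cancel and isostasy reduces to e = (Σt_A − Σt_B) − (Σ(ρt)_A − Σ(ρt)_B) / ρ_m.
Σt_A = 30.61 km; Σt_B = 32.1 km; Σ(ρt)_A = 86061.03; Σ(ρt)_B = 88307.1 (in km·kg m⁻³).
e = (30.61 − 32.1) − (86061.03 − 88307.1) / 3201 = −0.788 km.

−0.788 km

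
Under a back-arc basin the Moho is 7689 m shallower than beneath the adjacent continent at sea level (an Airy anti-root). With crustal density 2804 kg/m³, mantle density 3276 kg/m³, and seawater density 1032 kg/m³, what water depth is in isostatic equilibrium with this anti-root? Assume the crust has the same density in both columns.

2050 m

Replacing a thickness d of crust by seawater at the top must be balanced by replacing crust with mantle at the base: d (ρ_c − ρ_w) = a (ρ_m − ρ_c).
d = a (ρ_m − ρ_c)/(ρ_c − ρ_w) = 7689 m × 472/1772 = 2050 m.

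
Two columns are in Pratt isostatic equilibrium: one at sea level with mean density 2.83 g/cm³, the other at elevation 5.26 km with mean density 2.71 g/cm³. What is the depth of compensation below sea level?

ρ_ref D = ρ (D + h) → D (ρ_ref − ρ) = ρ h.
D = ρ h/(ρ_ref − ρ) = 2.71 × 5.26 km/(2.83 − 2.71) = 119 km.

119 km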